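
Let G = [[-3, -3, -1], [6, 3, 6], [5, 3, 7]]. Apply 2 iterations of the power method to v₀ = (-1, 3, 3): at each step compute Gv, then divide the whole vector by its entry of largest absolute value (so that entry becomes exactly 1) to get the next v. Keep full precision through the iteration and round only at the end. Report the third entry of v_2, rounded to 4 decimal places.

1.0000

Gv0 = (-9.00000, 21.00000, 25.00000); divide by 25.00000 → v1 = (-0.36000, 0.84000, 1.00000)
Gv1 = (-2.44000, 6.36000, 7.72000); divide by 7.72000 → v2 = (-0.31606, 0.82383, 1.00000)
Requested entry of v2: 193/193 = 1.0000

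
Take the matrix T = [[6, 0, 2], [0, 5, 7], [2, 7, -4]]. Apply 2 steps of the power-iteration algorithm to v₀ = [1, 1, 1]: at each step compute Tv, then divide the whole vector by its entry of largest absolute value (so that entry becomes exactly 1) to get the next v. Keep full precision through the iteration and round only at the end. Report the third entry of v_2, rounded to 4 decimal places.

0.8421

Tv0 = (8.00000, 12.00000, 5.00000); divide by 12.00000 → v1 = (0.66667, 1.00000, 0.41667)
Tv1 = (4.83333, 7.91667, 6.66667); divide by 7.91667 → v2 = (0.61053, 1.00000, 0.84211)
Requested entry of v2: 80/95 = 0.8421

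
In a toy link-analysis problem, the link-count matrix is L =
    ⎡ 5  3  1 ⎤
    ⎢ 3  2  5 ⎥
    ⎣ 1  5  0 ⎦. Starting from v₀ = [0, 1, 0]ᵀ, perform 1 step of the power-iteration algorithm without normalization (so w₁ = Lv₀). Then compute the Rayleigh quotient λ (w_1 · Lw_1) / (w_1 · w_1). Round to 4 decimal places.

λ ≈ 5.7632

w1 = Lv₀ = (3, 2, 5)
Lw1 = (26, 38, 13)
w1·Lw1 = 3·26 + 2·38 + 5·13 = 219; w1·w1 = 3·3 + 2·2 + 5·5 = 38
λ ≈ 219/38 = 5.7632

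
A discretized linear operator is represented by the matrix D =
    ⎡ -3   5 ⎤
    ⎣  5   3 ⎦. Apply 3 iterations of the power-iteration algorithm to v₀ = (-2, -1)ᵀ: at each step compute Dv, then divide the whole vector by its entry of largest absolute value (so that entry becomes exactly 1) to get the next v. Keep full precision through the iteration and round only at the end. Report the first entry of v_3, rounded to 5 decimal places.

Dv0 = (1.000000, -13.000000); divide by -13.000000 → v1 = (-0.076923, 1.000000)
Dv1 = (5.230769, 2.615385); divide by 5.230769 → v2 = (1.000000, 0.500000)
Dv2 = (-0.500000, 6.500000); divide by 6.500000 → v3 = (-0.076923, 1.000000)
Requested entry of v3: 34/-442 = -0.07692

-0.07692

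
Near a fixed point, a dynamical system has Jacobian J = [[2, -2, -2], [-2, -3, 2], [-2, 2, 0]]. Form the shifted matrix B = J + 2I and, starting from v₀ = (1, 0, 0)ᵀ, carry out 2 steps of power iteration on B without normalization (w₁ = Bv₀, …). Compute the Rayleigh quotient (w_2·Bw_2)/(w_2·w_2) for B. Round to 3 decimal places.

B = J + 2I has rows (4, -2, -2); (-2, -1, 2); (-2, 2, 2)
w1 = Bv₀ = (4·1 + (-2)·0 + (-2)·0; (-2)·1 + (-1)·0 + 2·0; (-2)·1 + 2·0 + 2·0) = (4, -2, -2)
w2 = Bw1 = (4·4 + (-2)·(-2) + (-2)·(-2); (-2)·4 + (-1)·(-2) + 2·(-2); (-2)·4 + 2·(-2) + 2·(-2)) = (24, -10, -16)
Bw2 = (148, -70, -100)
w2·Bw2 = 5852; w2·w2 = 932; μ ≈ 5852/932 = 6.279

μ ≈ 6.279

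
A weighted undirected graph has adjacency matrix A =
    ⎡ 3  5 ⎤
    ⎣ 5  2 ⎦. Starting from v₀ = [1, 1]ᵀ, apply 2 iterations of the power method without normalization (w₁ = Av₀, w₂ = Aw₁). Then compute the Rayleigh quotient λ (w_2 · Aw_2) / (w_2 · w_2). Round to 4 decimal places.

λ ≈ 7.5246

w1 = Av₀ = (8, 7)
w2 = Aw1 = (59, 54)
Aw2 = (447, 403)
w2·Aw2 = 59·447 + 54·403 = 48135; w2·w2 = 59·59 + 54·54 = 6397
λ ≈ 48135/6397 = 7.5246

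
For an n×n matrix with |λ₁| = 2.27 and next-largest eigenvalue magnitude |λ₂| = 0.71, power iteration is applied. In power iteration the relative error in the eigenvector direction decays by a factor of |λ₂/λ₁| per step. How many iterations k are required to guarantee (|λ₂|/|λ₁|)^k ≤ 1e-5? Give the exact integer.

|λ₂/λ₁| = 0.71/2.27 = 0.31278
Need k ≥ ln(1e-5) / ln(0.31278) = -11.5129 / -1.1623 ≈ 9.906
Smallest integer k satisfying the bound: 10

10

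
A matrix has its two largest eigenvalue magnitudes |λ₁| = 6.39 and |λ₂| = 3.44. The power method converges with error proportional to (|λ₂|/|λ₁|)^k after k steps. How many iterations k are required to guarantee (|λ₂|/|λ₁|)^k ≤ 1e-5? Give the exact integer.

19

|λ₂/λ₁| = 3.44/6.39 = 0.53834
Need k ≥ ln(1e-5) / ln(0.53834) = -11.5129 / -0.6193 ≈ 18.591
Smallest integer k satisfying the bound: 19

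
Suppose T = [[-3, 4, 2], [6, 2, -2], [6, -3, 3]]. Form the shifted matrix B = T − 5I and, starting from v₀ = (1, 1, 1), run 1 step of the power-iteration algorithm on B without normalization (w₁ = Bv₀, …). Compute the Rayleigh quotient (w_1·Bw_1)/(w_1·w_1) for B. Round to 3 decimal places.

B = T − 5I has rows (-8, 4, 2); (6, -3, -2); (6, -3, -2)
w1 = Bv₀ = (-2, 1, 1)
Bw1 = (22, -17, -17)
w1·Bw1 = -78; w1·w1 = 6; μ ≈ -78/6 = -13.000

μ ≈ -13.000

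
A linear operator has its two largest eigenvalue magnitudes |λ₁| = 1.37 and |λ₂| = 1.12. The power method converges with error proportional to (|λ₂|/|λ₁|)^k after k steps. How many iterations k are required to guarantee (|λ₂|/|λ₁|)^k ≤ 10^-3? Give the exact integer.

|λ₂/λ₁| = 1.12/1.37 = 0.81752
Need k ≥ ln(10^-3) / ln(0.81752) = -6.9078 / -0.2015 ≈ 34.285
Smallest integer k satisfying the bound: 35

35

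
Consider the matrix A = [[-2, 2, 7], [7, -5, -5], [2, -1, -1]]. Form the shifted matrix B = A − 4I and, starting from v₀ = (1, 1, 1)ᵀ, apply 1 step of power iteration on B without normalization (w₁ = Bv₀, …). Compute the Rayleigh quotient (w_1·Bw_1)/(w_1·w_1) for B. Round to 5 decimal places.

-14.05405

B = A − 4I has rows (-6, 2, 7); (7, -9, -5); (2, -1, -5)
w1 = Bv₀ = ((-6)·1 + 2·1 + 7·1; 7·1 + (-9)·1 + (-5)·1; 2·1 + (-1)·1 + (-5)·1) = (3, -7, -4)
Bw1 = (-60, 104, 33)
w1·Bw1 = -1040; w1·w1 = 74; μ ≈ -1040/74 = -14.05405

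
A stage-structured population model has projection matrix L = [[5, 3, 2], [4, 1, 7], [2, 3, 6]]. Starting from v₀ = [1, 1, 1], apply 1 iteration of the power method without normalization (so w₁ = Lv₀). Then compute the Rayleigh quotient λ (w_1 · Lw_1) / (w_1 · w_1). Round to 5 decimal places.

10.87671

w1 = Lv₀ = (10, 12, 11)
Lw1 = (108, 129, 122)
w1·Lw1 = 10·108 + 12·129 + 11·122 = 3970; w1·w1 = 10·10 + 12·12 + 11·11 = 365
λ ≈ 3970/365 = 10.87671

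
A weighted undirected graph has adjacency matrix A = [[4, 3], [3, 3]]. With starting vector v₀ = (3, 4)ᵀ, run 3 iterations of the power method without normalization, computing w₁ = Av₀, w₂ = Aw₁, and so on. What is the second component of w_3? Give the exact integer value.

w1 = Av₀ = (24, 21)
w2 = Aw1 = (159, 135)
w3 = Aw2 = (1041, 882)
The requested component of w3 is 882.

882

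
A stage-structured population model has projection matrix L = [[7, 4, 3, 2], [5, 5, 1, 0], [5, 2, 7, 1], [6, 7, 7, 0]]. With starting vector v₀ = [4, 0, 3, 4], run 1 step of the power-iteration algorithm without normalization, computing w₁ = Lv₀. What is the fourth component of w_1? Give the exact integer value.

w1 = Lv₀ = (45, 23, 45, 45)
The requested component of w1 is 45.

45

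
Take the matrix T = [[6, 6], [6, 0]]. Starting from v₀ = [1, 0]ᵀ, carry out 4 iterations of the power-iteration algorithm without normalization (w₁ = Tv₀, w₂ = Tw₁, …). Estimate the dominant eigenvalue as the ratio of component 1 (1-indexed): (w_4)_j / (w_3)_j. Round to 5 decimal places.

10.00000

w1 = Tv₀ = (6·1 + 6·0; 6·1 + 0·0) = (6, 6)
w2 = Tw1 = (6·6 + 6·6; 6·6 + 0·6) = (72, 36)
w3 = Tw2 = (648, 432)
w4 = Tw3 = (6480, 3888)
Ratio at component: 6480 / 648 = 10.00000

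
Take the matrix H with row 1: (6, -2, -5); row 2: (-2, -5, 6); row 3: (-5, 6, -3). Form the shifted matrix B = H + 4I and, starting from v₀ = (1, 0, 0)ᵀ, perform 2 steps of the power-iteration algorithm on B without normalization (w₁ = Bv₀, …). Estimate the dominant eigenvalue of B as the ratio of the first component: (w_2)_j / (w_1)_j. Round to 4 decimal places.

μ ≈ 12.9000

B = H + 4I has rows (10, -2, -5); (-2, -1, 6); (-5, 6, 1)
w1 = Bv₀ = (10·1 + (-2)·0 + (-5)·0; (-2)·1 + (-1)·0 + 6·0; (-5)·1 + 6·0 + 1·0) = (10, -2, -5)
w2 = Bw1 = (10·10 + (-2)·(-2) + (-5)·(-5); (-2)·10 + (-1)·(-2) + 6·(-5); (-5)·10 + 6·(-2) + 1·(-5)) = (129, -48, -67)
Ratio: 129/10 = 12.9000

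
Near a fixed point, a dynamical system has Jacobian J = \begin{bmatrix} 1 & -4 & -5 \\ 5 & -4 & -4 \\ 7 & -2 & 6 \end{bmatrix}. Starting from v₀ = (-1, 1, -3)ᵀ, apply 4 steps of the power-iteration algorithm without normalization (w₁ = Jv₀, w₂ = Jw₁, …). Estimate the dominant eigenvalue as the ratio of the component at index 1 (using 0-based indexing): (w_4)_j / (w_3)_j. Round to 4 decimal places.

w1 = Jv₀ = (10, 3, -27)
w2 = Jw1 = (133, 146, -98)
w3 = Jw2 = (39, 473, 51)
w4 = Jw3 = (-2108, -1901, -367)
Ratio at component: -1901 / 473 = -4.0190

-4.0190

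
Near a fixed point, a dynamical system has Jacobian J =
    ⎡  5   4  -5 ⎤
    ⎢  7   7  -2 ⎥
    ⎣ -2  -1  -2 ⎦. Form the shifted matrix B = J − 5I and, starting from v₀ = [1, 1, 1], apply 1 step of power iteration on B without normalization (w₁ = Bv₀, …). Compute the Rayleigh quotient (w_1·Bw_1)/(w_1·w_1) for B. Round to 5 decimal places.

μ ≈ -3.59333

B = J − 5I has rows (0, 4, -5); (7, 2, -2); (-2, -1, -7)
w1 = Bv₀ = (-1, 7, -10)
Bw1 = (78, 27, 65)
w1·Bw1 = -539; w1·w1 = 150; μ ≈ -539/150 = -3.59333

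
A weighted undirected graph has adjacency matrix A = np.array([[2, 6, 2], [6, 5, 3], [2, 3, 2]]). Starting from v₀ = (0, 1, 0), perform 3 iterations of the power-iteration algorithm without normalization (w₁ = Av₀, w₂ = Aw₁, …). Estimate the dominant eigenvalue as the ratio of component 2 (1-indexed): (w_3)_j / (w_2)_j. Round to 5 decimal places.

λ ≈ 10.52857

w1 = Av₀ = (6, 5, 3)
w2 = Aw1 = (48, 70, 33)
w3 = Aw2 = (582, 737, 372)
Ratio at component: 737 / 70 = 10.52857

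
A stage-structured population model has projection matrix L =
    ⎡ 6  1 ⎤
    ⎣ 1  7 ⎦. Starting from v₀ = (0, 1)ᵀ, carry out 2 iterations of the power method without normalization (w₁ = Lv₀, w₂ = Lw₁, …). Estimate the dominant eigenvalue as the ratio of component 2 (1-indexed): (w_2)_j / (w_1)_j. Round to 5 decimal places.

λ ≈ 7.14286

w1 = Lv₀ = (1, 7)
w2 = Lw1 = (13, 50)
Ratio at component: 50 / 7 = 7.14286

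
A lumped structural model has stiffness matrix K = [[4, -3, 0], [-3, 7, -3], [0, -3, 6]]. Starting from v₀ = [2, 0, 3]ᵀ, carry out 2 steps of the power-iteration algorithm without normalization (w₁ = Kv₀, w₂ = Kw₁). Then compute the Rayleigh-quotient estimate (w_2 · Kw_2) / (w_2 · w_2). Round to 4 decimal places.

w1 = Kv₀ = (4·2 + (-3)·0 + 0·3; (-3)·2 + 7·0 + (-3)·3; 0·2 + (-3)·0 + 6·3) = (8, -15, 18)
w2 = Kw1 = (4·8 + (-3)·(-15) + 0·18; (-3)·8 + 7·(-15) + (-3)·18; 0·8 + (-3)·(-15) + 6·18) = (77, -183, 153)
Kw2 = (857, -1971, 1467)
w2·Kw2 = 77·857 + (-183)·(-1971) + 153·1467 = 651133; w2·w2 = 77·77 + (-183)·(-183) + 153·153 = 62827
λ ≈ 651133/62827 = 10.3639

λ ≈ 10.3639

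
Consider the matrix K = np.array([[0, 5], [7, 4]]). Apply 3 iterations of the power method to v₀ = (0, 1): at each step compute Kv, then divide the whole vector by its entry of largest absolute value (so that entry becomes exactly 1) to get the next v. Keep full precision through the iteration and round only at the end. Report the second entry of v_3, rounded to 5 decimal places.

Kv0 = (5.000000, 4.000000); divide by 5.000000 → v1 = (1.000000, 0.800000)
Kv1 = (4.000000, 10.200000); divide by 10.200000 → v2 = (0.392157, 1.000000)
Kv2 = (5.000000, 6.745098); divide by 6.745098 → v3 = (0.741279, 1.000000)
Requested entry of v3: 344/344 = 1.00000

1.00000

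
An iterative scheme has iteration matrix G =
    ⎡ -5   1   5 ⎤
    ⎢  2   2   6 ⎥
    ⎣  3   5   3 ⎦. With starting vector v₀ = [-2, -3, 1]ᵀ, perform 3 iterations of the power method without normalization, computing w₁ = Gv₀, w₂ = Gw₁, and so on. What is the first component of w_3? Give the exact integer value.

w1 = Gv₀ = ((-5)·(-2) + 1·(-3) + 5·1; 2·(-2) + 2·(-3) + 6·1; 3·(-2) + 5·(-3) + 3·1) = (12, -4, -18)
w2 = Gw1 = ((-5)·12 + 1·(-4) + 5·(-18); 2·12 + 2·(-4) + 6·(-18); 3·12 + 5·(-4) + 3·(-18)) = (-154, -92, -38)
w3 = Gw2 = (488, -720, -1036)
The requested component of w3 is 488.

488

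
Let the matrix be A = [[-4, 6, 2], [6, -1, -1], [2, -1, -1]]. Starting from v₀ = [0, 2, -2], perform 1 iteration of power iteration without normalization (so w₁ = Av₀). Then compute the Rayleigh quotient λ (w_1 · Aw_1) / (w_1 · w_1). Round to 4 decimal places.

w1 = Av₀ = (8, 0, 0)
Aw1 = (-32, 48, 16)
w1·Aw1 = 8·(-32) + 0·48 + 0·16 = -256; w1·w1 = 8·8 + 0·0 + 0·0 = 64
λ ≈ -256/64 = -4.0000

λ ≈ -4.0000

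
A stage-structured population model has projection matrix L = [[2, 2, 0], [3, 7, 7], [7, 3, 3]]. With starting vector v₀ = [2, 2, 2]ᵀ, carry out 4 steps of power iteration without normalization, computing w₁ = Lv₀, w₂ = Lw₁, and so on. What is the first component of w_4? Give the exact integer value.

12136

w1 = Lv₀ = (2·2 + 2·2 + 0·2; 3·2 + 7·2 + 7·2; 7·2 + 3·2 + 3·2) = (8, 34, 26)
w2 = Lw1 = (2·8 + 2·34 + 0·26; 3·8 + 7·34 + 7·26; 7·8 + 3·34 + 3·26) = (84, 444, 236)
w3 = Lw2 = (1056, 5012, 2628)
w4 = Lw3 = (12136, 56648, 30312)
The requested component of w4 is 12136.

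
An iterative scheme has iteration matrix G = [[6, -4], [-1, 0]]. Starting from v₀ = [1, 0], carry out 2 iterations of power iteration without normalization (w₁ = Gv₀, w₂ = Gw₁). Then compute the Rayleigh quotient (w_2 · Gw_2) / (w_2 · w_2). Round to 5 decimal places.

w1 = Gv₀ = (6·1 + (-4)·0; (-1)·1 + 0·0) = (6, -1)
w2 = Gw1 = (6·6 + (-4)·(-1); (-1)·6 + 0·(-1)) = (40, -6)
Gw2 = (264, -40)
w2·Gw2 = 40·264 + (-6)·(-40) = 10800; w2·w2 = 40·40 + (-6)·(-6) = 1636
λ ≈ 10800/1636 = 6.60147

6.60147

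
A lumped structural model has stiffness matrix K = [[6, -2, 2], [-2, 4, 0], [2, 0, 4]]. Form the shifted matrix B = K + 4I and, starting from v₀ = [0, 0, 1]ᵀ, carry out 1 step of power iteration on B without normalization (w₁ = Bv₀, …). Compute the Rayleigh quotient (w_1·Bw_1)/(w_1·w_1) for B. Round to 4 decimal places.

B = K + 4I has rows (10, -2, 2); (-2, 8, 0); (2, 0, 8)
w1 = Bv₀ = (2, 0, 8)
Bw1 = (36, -4, 68)
w1·Bw1 = 616; w1·w1 = 68; μ ≈ 616/68 = 9.0588

μ ≈ 9.0588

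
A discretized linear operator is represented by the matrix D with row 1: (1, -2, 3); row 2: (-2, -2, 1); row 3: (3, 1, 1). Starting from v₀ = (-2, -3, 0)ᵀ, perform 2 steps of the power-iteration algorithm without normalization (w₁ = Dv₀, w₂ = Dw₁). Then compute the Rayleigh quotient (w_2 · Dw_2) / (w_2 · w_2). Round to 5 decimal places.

λ ≈ -3.36581

w1 = Dv₀ = (1·(-2) + (-2)·(-3) + 3·0; (-2)·(-2) + (-2)·(-3) + 1·0; 3·(-2) + 1·(-3) + 1·0) = (4, 10, -9)
w2 = Dw1 = (1·4 + (-2)·10 + 3·(-9); (-2)·4 + (-2)·10 + 1·(-9); 3·4 + 1·10 + 1·(-9)) = (-43, -37, 13)
Dw2 = (70, 173, -153)
w2·Dw2 = (-43)·70 + (-37)·173 + 13·(-153) = -11400; w2·w2 = (-43)·(-43) + (-37)·(-37) + 13·13 = 3387
λ ≈ -11400/3387 = -3.36581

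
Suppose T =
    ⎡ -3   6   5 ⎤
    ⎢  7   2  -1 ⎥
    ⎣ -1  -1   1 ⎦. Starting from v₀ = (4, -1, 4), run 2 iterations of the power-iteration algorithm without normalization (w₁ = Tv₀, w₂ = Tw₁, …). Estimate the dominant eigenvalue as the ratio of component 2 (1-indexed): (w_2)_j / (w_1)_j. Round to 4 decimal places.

λ ≈ 2.5909

w1 = Tv₀ = ((-3)·4 + 6·(-1) + 5·4; 7·4 + 2·(-1) + (-1)·4; (-1)·4 + (-1)·(-1) + 1·4) = (2, 22, 1)
w2 = Tw1 = ((-3)·2 + 6·22 + 5·1; 7·2 + 2·22 + (-1)·1; (-1)·2 + (-1)·22 + 1·1) = (131, 57, -23)
Ratio at component: 57 / 22 = 2.5909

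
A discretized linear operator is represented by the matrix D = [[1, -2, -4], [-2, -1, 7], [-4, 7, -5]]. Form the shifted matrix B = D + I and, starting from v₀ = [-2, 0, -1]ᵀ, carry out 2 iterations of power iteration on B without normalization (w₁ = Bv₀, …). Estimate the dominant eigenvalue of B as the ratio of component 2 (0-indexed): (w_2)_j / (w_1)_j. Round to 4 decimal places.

μ ≈ -5.7500

B = D + I has rows (2, -2, -4); (-2, 0, 7); (-4, 7, -4)
w1 = Bv₀ = (0, -3, 12)
w2 = Bw1 = (-42, 84, -69)
Ratio: -69/12 = -5.7500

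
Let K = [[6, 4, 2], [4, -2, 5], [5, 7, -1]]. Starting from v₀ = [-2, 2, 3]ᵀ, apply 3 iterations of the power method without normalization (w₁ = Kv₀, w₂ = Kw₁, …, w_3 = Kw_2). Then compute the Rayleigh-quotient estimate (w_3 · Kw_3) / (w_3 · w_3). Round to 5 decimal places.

λ ≈ 9.84596

w1 = Kv₀ = (2, 3, 1)
w2 = Kw1 = (26, 7, 30)
w3 = Kw2 = (244, 240, 149)
Kw3 = (2722, 1241, 2751)
w3·Kw3 = 244·2722 + 240·1241 + 149·2751 = 1371907; w3·w3 = 244·244 + 240·240 + 149·149 = 139337
λ ≈ 1371907/139337 = 9.84596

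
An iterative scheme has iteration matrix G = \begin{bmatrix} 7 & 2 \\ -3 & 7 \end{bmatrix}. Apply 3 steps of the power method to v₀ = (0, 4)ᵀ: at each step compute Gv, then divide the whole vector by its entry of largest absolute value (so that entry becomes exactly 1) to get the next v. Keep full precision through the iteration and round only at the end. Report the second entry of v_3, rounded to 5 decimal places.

Gv0 = (8.000000, 28.000000); divide by 28.000000 → v1 = (0.285714, 1.000000)
Gv1 = (4.000000, 6.142857); divide by 6.142857 → v2 = (0.651163, 1.000000)
Gv2 = (6.558140, 5.046512); divide by 6.558140 → v3 = (1.000000, 0.769504)
Requested entry of v3: 868/1128 = 0.76950

0.76950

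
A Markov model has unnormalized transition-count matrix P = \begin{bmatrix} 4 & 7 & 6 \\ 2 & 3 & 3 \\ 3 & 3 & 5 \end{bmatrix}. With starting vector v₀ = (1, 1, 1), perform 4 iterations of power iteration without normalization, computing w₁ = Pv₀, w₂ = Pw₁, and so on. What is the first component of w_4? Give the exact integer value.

24967

w1 = Pv₀ = (4·1 + 7·1 + 6·1; 2·1 + 3·1 + 3·1; 3·1 + 3·1 + 5·1) = (17, 8, 11)
w2 = Pw1 = (4·17 + 7·8 + 6·11; 2·17 + 3·8 + 3·11; 3·17 + 3·8 + 5·11) = (190, 91, 130)
w3 = Pw2 = (2177, 1043, 1493)
w4 = Pw3 = (24967, 11962, 17125)
The requested component of w4 is 24967.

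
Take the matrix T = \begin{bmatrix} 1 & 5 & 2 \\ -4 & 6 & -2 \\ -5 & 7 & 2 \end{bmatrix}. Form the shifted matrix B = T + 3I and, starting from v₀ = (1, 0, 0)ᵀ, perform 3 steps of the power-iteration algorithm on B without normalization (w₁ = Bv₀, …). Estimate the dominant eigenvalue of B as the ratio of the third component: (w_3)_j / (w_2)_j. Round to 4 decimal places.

B = T + 3I has rows (4, 5, 2); (-4, 9, -2); (-5, 7, 5)
w1 = Bv₀ = (4·1 + 5·0 + 2·0; (-4)·1 + 9·0 + (-2)·0; (-5)·1 + 7·0 + 5·0) = (4, -4, -5)
w2 = Bw1 = (4·4 + 5·(-4) + 2·(-5); (-4)·4 + 9·(-4) + (-2)·(-5); (-5)·4 + 7·(-4) + 5·(-5)) = (-14, -42, -73)
w3 = Bw2 = (-412, -176, -589)
Ratio: -589/-73 = 8.0685

μ ≈ 8.0685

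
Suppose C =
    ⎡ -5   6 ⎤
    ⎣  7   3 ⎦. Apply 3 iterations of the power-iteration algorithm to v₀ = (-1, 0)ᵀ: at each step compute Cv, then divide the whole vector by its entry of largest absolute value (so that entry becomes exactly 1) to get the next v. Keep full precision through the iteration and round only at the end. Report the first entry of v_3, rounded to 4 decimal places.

-0.9813

Cv0 = (5.00000, -7.00000); divide by -7.00000 → v1 = (-0.71429, 1.00000)
Cv1 = (9.57143, -2.00000); divide by 9.57143 → v2 = (1.00000, -0.20896)
Cv2 = (-6.25373, 6.37313); divide by 6.37313 → v3 = (-0.98126, 1.00000)
Requested entry of v3: 419/-427 = -0.9813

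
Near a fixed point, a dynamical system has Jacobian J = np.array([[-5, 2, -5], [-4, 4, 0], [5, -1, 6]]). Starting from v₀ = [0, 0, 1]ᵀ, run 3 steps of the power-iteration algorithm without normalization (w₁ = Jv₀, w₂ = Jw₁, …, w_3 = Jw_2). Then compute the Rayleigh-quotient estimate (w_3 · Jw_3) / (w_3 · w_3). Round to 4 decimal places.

w1 = Jv₀ = ((-5)·0 + 2·0 + (-5)·1; (-4)·0 + 4·0 + 0·1; 5·0 + (-1)·0 + 6·1) = (-5, 0, 6)
w2 = Jw1 = ((-5)·(-5) + 2·0 + (-5)·6; (-4)·(-5) + 4·0 + 0·6; 5·(-5) + (-1)·0 + 6·6) = (-5, 20, 11)
w3 = Jw2 = (10, 100, 21)
Jw3 = (45, 360, 76)
w3·Jw3 = 10·45 + 100·360 + 21·76 = 38046; w3·w3 = 10·10 + 100·100 + 21·21 = 10541
λ ≈ 38046/10541 = 3.6093

λ ≈ 3.6093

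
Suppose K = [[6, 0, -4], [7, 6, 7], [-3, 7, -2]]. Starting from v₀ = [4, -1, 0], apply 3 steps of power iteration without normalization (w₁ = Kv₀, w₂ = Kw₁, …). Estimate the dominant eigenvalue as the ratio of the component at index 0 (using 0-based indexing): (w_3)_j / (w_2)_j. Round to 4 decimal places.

w1 = Kv₀ = (6·4 + 0·(-1) + (-4)·0; 7·4 + 6·(-1) + 7·0; (-3)·4 + 7·(-1) + (-2)·0) = (24, 22, -19)
w2 = Kw1 = (6·24 + 0·22 + (-4)·(-19); 7·24 + 6·22 + 7·(-19); (-3)·24 + 7·22 + (-2)·(-19)) = (220, 167, 120)
w3 = Kw2 = (840, 3382, 269)
Ratio at component: 840 / 220 = 3.8182

λ ≈ 3.8182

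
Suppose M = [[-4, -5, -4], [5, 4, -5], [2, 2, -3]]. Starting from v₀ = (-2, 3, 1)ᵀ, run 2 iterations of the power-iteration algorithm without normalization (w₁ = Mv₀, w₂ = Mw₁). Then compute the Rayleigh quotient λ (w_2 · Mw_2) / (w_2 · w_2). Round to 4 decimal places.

-0.4592

w1 = Mv₀ = (-11, -3, -1)
w2 = Mw1 = (63, -62, -25)
Mw2 = (158, 192, 77)
w2·Mw2 = 63·158 + (-62)·192 + (-25)·77 = -3875; w2·w2 = 63·63 + (-62)·(-62) + (-25)·(-25) = 8438
λ ≈ -3875/8438 = -0.4592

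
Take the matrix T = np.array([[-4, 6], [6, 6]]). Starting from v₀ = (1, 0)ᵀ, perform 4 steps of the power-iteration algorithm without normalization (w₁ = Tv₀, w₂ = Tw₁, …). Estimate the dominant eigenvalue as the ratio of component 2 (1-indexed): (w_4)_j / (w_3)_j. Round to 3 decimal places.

w1 = Tv₀ = (-4, 6)
w2 = Tw1 = (52, 12)
w3 = Tw2 = (-136, 384)
w4 = Tw3 = (2848, 1488)
Ratio at component: 1488 / 384 = 3.875

3.875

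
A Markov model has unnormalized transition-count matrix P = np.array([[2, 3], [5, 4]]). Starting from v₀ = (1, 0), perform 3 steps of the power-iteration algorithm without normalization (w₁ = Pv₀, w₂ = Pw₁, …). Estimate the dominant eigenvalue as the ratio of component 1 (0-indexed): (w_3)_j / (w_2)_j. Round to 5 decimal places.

7.16667

w1 = Pv₀ = (2·1 + 3·0; 5·1 + 4·0) = (2, 5)
w2 = Pw1 = (2·2 + 3·5; 5·2 + 4·5) = (19, 30)
w3 = Pw2 = (128, 215)
Ratio at component: 215 / 30 = 7.16667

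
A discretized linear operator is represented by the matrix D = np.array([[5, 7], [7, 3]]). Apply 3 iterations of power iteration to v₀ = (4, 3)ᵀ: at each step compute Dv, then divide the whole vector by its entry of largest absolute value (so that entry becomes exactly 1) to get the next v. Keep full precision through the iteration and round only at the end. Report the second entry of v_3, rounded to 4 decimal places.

Dv0 = (41.00000, 37.00000); divide by 41.00000 → v1 = (1.00000, 0.90244)
Dv1 = (11.31707, 9.70732); divide by 11.31707 → v2 = (1.00000, 0.85776)
Dv2 = (11.00431, 9.57328); divide by 11.00431 → v3 = (1.00000, 0.86996)
Requested entry of v3: 4442/5106 = 0.8700

0.8700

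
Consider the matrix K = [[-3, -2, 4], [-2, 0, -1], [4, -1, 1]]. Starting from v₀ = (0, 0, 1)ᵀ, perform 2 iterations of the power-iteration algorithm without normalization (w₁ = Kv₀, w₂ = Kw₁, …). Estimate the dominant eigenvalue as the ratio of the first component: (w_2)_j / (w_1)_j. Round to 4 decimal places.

w1 = Kv₀ = (4, -1, 1)
w2 = Kw1 = (-6, -9, 18)
Ratio at component: -6 / 4 = -1.5000

λ ≈ -1.5000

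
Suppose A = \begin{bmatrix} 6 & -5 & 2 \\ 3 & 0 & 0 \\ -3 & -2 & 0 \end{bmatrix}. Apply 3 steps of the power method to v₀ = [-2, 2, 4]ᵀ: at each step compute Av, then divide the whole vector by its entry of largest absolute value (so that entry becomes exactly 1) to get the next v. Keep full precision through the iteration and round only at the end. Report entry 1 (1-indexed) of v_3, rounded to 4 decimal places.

Av0 = (-14.00000, -6.00000, 2.00000); divide by -14.00000 → v1 = (1.00000, 0.42857, -0.14286)
Av1 = (3.57143, 3.00000, -3.85714); divide by -3.85714 → v2 = (-0.92593, -0.77778, 1.00000)
Av2 = (0.33333, -2.77778, 4.33333); divide by 4.33333 → v3 = (0.07692, -0.64103, 1.00000)
Requested entry of v3: 18/234 = 0.0769

0.0769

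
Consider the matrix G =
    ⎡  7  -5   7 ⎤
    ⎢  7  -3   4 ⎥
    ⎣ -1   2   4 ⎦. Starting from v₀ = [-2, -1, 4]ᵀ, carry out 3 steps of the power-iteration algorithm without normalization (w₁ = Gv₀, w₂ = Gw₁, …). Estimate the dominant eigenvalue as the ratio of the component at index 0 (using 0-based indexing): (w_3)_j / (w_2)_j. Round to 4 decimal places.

4.6136

w1 = Gv₀ = (19, 5, 16)
w2 = Gw1 = (220, 182, 55)
w3 = Gw2 = (1015, 1214, 364)
Ratio at component: 1015 / 220 = 4.6136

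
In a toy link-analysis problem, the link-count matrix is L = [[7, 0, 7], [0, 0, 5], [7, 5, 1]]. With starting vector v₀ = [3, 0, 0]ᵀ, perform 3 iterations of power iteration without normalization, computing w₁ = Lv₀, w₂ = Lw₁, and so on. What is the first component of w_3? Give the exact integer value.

w1 = Lv₀ = (7·3 + 0·0 + 7·0; 0·3 + 0·0 + 5·0; 7·3 + 5·0 + 1·0) = (21, 0, 21)
w2 = Lw1 = (7·21 + 0·0 + 7·21; 0·21 + 0·0 + 5·21; 7·21 + 5·0 + 1·21) = (294, 105, 168)
w3 = Lw2 = (3234, 840, 2751)
The requested component of w3 is 3234.

3234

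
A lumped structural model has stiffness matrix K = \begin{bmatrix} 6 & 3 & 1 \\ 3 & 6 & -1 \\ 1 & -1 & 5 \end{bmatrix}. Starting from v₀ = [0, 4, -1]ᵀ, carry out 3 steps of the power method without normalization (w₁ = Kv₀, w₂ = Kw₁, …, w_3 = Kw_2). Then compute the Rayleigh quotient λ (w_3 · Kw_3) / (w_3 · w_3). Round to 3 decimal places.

w1 = Kv₀ = (11, 25, -9)
w2 = Kw1 = (132, 192, -59)
w3 = Kw2 = (1309, 1607, -355)
Kw3 = (12320, 13924, -2073)
w3·Kw3 = 1309·12320 + 1607·13924 + (-355)·(-2073) = 39238663; w3·w3 = 1309·1309 + 1607·1607 + (-355)·(-355) = 4421955
λ ≈ 39238663/4421955 = 8.874

8.874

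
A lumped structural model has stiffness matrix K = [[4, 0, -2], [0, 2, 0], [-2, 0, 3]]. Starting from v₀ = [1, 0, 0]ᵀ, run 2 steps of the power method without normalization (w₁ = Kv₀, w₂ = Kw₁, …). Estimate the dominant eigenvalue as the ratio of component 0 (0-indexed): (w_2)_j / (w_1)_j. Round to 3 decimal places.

w1 = Kv₀ = (4·1 + 0·0 + (-2)·0; 0·1 + 2·0 + 0·0; (-2)·1 + 0·0 + 3·0) = (4, 0, -2)
w2 = Kw1 = (4·4 + 0·0 + (-2)·(-2); 0·4 + 2·0 + 0·(-2); (-2)·4 + 0·0 + 3·(-2)) = (20, 0, -14)
Ratio at component: 20 / 4 = 5.000

λ ≈ 5.000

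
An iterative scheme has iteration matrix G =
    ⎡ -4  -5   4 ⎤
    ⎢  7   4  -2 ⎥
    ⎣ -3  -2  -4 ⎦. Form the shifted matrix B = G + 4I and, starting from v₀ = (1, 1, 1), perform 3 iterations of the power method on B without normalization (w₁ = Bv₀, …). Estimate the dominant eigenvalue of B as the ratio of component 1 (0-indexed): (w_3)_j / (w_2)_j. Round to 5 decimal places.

μ ≈ 2.86916

B = G + 4I has rows (0, -5, 4); (7, 8, -2); (-3, -2, 0)
w1 = Bv₀ = (0·1 + (-5)·1 + 4·1; 7·1 + 8·1 + (-2)·1; (-3)·1 + (-2)·1 + 0·1) = (-1, 13, -5)
w2 = Bw1 = (0·(-1) + (-5)·13 + 4·(-5); 7·(-1) + 8·13 + (-2)·(-5); (-3)·(-1) + (-2)·13 + 0·(-5)) = (-85, 107, -23)
w3 = Bw2 = (-627, 307, 41)
Ratio: 307/107 = 2.86916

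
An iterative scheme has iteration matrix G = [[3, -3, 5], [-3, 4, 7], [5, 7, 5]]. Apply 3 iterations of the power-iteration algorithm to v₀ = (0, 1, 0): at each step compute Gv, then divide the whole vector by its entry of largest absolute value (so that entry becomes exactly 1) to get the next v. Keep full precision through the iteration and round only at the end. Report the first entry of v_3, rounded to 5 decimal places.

0.07246

Gv0 = (-3.000000, 4.000000, 7.000000); divide by 7.000000 → v1 = (-0.428571, 0.571429, 1.000000)
Gv1 = (2.000000, 10.571429, 6.857143); divide by 10.571429 → v2 = (0.189189, 1.000000, 0.648649)
Gv2 = (0.810811, 7.972973, 11.189189); divide by 11.189189 → v3 = (0.072464, 0.712560, 1.000000)
Requested entry of v3: 60/828 = 0.07246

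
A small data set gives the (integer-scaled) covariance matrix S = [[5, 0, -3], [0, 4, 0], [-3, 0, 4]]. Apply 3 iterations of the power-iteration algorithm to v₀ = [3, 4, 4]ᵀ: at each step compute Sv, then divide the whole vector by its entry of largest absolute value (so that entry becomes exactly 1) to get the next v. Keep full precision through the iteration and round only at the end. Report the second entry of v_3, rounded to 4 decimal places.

Sv0 = (3.00000, 16.00000, 7.00000); divide by 16.00000 → v1 = (0.18750, 1.00000, 0.43750)
Sv1 = (-0.37500, 4.00000, 1.18750); divide by 4.00000 → v2 = (-0.09375, 1.00000, 0.29688)
Sv2 = (-1.35938, 4.00000, 1.46875); divide by 4.00000 → v3 = (-0.33984, 1.00000, 0.36719)
Requested entry of v3: 256/256 = 1.0000

1.0000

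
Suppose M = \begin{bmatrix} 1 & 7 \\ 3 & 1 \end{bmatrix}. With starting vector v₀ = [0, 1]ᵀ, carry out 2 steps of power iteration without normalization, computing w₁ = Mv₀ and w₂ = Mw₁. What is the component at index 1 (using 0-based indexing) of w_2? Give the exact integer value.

22

w1 = Mv₀ = (7, 1)
w2 = Mw1 = (14, 22)
The requested component of w2 is 22.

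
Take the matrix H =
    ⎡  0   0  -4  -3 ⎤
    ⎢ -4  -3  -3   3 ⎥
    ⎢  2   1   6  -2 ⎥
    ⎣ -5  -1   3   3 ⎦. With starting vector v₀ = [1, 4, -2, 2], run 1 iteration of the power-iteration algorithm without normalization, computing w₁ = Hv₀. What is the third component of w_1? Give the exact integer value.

-10

w1 = Hv₀ = (2, -4, -10, -9)
The requested component of w1 is -10.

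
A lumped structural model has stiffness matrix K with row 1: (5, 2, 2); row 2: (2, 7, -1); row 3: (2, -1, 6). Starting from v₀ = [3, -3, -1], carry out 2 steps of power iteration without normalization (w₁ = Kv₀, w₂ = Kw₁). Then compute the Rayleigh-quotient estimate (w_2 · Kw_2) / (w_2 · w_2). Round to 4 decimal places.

w1 = Kv₀ = (5·3 + 2·(-3) + 2·(-1); 2·3 + 7·(-3) + (-1)·(-1); 2·3 + (-1)·(-3) + 6·(-1)) = (7, -14, 3)
w2 = Kw1 = (5·7 + 2·(-14) + 2·3; 2·7 + 7·(-14) + (-1)·3; 2·7 + (-1)·(-14) + 6·3) = (13, -87, 46)
Kw2 = (-17, -629, 389)
w2·Kw2 = 13·(-17) + (-87)·(-629) + 46·389 = 72396; w2·w2 = 13·13 + (-87)·(-87) + 46·46 = 9854
λ ≈ 72396/9854 = 7.3469

λ ≈ 7.3469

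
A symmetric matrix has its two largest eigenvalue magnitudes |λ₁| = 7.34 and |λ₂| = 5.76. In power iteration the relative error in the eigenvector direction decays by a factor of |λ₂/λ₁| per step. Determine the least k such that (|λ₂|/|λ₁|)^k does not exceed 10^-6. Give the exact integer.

57

|λ₂/λ₁| = 5.76/7.34 = 0.78474
Need k ≥ ln(10^-6) / ln(0.78474) = -13.8155 / -0.2424 ≈ 56.994
Smallest integer k satisfying the bound: 57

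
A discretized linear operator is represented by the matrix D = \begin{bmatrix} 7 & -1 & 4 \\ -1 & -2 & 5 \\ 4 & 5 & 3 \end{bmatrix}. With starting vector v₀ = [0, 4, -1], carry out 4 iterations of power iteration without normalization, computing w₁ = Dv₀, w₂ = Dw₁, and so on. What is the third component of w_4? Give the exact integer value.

w1 = Dv₀ = (-8, -13, 17)
w2 = Dw1 = (25, 119, -46)
w3 = Dw2 = (-128, -493, 557)
w4 = Dw3 = (1825, 3899, -1306)
The requested component of w4 is -1306.

-1306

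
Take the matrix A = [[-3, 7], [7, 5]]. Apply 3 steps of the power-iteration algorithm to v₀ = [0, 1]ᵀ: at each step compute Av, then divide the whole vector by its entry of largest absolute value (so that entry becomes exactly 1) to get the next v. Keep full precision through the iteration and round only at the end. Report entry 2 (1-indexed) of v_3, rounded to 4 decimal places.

Av0 = (7.00000, 5.00000); divide by 7.00000 → v1 = (1.00000, 0.71429)
Av1 = (2.00000, 10.57143); divide by 10.57143 → v2 = (0.18919, 1.00000)
Av2 = (6.43243, 6.32432); divide by 6.43243 → v3 = (1.00000, 0.98319)
Requested entry of v3: 468/476 = 0.9832

0.9832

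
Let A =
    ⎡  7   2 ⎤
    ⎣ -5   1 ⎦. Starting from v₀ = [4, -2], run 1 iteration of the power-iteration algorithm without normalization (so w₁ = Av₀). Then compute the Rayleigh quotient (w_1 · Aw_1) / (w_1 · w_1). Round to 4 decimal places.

w1 = Av₀ = (7·4 + 2·(-2); (-5)·4 + 1·(-2)) = (24, -22)
Aw1 = (124, -142)
w1·Aw1 = 24·124 + (-22)·(-142) = 6100; w1·w1 = 24·24 + (-22)·(-22) = 1060
λ ≈ 6100/1060 = 5.7547

5.7547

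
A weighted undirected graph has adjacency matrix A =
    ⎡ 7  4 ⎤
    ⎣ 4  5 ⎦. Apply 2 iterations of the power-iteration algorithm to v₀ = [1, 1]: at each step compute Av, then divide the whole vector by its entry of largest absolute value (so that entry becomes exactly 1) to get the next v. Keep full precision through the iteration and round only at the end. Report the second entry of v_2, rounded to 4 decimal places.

0.7876

Av0 = (11.00000, 9.00000); divide by 11.00000 → v1 = (1.00000, 0.81818)
Av1 = (10.27273, 8.09091); divide by 10.27273 → v2 = (1.00000, 0.78761)
Requested entry of v2: 89/113 = 0.7876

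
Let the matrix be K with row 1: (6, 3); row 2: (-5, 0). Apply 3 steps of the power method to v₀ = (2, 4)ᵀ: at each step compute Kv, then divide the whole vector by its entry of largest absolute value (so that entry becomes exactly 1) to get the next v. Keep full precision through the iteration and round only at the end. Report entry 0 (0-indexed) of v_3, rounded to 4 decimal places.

Kv0 = (24.00000, -10.00000); divide by 24.00000 → v1 = (1.00000, -0.41667)
Kv1 = (4.75000, -5.00000); divide by -5.00000 → v2 = (-0.95000, 1.00000)
Kv2 = (-2.70000, 4.75000); divide by 4.75000 → v3 = (-0.56842, 1.00000)
Requested entry of v3: 324/-570 = -0.5684

-0.5684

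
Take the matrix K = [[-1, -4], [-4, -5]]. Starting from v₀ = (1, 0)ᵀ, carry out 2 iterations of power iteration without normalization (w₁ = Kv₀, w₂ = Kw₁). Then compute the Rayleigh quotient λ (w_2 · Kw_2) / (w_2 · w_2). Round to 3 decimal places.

w1 = Kv₀ = ((-1)·1 + (-4)·0; (-4)·1 + (-5)·0) = (-1, -4)
w2 = Kw1 = ((-1)·(-1) + (-4)·(-4); (-4)·(-1) + (-5)·(-4)) = (17, 24)
Kw2 = (-113, -188)
w2·Kw2 = 17·(-113) + 24·(-188) = -6433; w2·w2 = 17·17 + 24·24 = 865
λ ≈ -6433/865 = -7.437

-7.437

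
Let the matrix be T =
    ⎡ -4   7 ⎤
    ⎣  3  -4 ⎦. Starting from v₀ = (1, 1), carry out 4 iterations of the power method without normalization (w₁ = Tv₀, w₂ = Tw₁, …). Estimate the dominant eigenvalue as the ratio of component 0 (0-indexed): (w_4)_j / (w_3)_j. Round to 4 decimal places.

-8.5689

w1 = Tv₀ = (3, -1)
w2 = Tw1 = (-19, 13)
w3 = Tw2 = (167, -109)
w4 = Tw3 = (-1431, 937)
Ratio at component: -1431 / 167 = -8.5689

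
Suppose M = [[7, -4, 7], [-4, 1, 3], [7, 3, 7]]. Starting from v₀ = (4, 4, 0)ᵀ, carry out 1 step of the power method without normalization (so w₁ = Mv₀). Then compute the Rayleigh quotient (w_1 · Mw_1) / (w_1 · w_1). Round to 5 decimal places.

λ ≈ 9.18644

w1 = Mv₀ = (7·4 + (-4)·4 + 7·0; (-4)·4 + 1·4 + 3·0; 7·4 + 3·4 + 7·0) = (12, -12, 40)
Mw1 = (412, 60, 328)
w1·Mw1 = 12·412 + (-12)·60 + 40·328 = 17344; w1·w1 = 12·12 + (-12)·(-12) + 40·40 = 1888
λ ≈ 17344/1888 = 9.18644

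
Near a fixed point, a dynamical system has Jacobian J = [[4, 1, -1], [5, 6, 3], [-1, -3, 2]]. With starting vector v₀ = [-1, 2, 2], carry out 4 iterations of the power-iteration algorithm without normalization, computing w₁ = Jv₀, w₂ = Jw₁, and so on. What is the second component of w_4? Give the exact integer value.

w1 = Jv₀ = (4·(-1) + 1·2 + (-1)·2; 5·(-1) + 6·2 + 3·2; (-1)·(-1) + (-3)·2 + 2·2) = (-4, 13, -1)
w2 = Jw1 = (4·(-4) + 1·13 + (-1)·(-1); 5·(-4) + 6·13 + 3·(-1); (-1)·(-4) + (-3)·13 + 2·(-1)) = (-2, 55, -37)
w3 = Jw2 = (84, 209, -237)
w4 = Jw3 = (782, 963, -1185)
The requested component of w4 is 963.

963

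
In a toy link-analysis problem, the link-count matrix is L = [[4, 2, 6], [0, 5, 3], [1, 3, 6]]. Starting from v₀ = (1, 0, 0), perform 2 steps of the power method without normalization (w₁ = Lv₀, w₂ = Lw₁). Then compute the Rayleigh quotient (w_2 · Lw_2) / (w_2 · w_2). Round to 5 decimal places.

w1 = Lv₀ = (4, 0, 1)
w2 = Lw1 = (22, 3, 10)
Lw2 = (154, 45, 91)
w2·Lw2 = 22·154 + 3·45 + 10·91 = 4433; w2·w2 = 22·22 + 3·3 + 10·10 = 593
λ ≈ 4433/593 = 7.47555

7.47555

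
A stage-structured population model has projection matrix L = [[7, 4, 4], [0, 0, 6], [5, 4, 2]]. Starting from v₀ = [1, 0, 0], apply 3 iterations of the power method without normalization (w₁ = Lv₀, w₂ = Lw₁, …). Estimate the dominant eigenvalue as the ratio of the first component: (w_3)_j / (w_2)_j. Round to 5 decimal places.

w1 = Lv₀ = (7·1 + 4·0 + 4·0; 0·1 + 0·0 + 6·0; 5·1 + 4·0 + 2·0) = (7, 0, 5)
w2 = Lw1 = (7·7 + 4·0 + 4·5; 0·7 + 0·0 + 6·5; 5·7 + 4·0 + 2·5) = (69, 30, 45)
w3 = Lw2 = (783, 270, 555)
Ratio at component: 783 / 69 = 11.34783

11.34783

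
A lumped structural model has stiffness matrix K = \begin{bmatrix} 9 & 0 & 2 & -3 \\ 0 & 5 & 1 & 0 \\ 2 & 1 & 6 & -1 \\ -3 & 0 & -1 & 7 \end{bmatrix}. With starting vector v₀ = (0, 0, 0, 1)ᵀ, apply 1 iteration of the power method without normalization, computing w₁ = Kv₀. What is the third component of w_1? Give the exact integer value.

-1

w1 = Kv₀ = (-3, 0, -1, 7)
The requested component of w1 is -1.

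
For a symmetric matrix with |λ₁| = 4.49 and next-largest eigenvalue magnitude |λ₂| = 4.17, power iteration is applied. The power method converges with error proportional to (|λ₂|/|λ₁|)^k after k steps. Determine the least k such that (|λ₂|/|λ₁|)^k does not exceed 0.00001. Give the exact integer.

|λ₂/λ₁| = 4.17/4.49 = 0.92873
Need k ≥ ln(0.00001) / ln(0.92873) = -11.5129 / -0.0739 ≈ 155.713
Smallest integer k satisfying the bound: 156

156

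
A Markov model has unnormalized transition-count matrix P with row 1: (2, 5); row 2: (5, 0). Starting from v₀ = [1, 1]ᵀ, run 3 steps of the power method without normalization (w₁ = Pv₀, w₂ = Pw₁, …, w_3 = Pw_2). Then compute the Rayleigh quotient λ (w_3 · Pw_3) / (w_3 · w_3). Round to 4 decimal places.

w1 = Pv₀ = (7, 5)
w2 = Pw1 = (39, 35)
w3 = Pw2 = (253, 195)
Pw3 = (1481, 1265)
w3·Pw3 = 253·1481 + 195·1265 = 621368; w3·w3 = 253·253 + 195·195 = 102034
λ ≈ 621368/102034 = 6.0898

λ ≈ 6.0898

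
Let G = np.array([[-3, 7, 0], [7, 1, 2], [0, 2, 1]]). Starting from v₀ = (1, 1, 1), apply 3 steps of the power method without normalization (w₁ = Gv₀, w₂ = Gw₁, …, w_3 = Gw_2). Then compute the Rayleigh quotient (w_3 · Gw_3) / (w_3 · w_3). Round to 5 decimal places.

w1 = Gv₀ = (4, 10, 3)
w2 = Gw1 = (58, 44, 23)
w3 = Gw2 = (134, 496, 111)
Gw3 = (3070, 1656, 1103)
w3·Gw3 = 134·3070 + 496·1656 + 111·1103 = 1355189; w3·w3 = 134·134 + 496·496 + 111·111 = 276293
λ ≈ 1355189/276293 = 4.90490

4.90490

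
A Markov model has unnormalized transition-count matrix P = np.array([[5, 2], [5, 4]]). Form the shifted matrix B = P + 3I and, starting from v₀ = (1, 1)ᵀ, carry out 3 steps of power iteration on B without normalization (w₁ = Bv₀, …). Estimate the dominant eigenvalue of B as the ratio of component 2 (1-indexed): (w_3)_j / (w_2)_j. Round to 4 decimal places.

μ ≈ 10.8806

B = P + 3I has rows (8, 2); (5, 7)
w1 = Bv₀ = (8·1 + 2·1; 5·1 + 7·1) = (10, 12)
w2 = Bw1 = (8·10 + 2·12; 5·10 + 7·12) = (104, 134)
w3 = Bw2 = (1100, 1458)
Ratio: 1458/134 = 10.8806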